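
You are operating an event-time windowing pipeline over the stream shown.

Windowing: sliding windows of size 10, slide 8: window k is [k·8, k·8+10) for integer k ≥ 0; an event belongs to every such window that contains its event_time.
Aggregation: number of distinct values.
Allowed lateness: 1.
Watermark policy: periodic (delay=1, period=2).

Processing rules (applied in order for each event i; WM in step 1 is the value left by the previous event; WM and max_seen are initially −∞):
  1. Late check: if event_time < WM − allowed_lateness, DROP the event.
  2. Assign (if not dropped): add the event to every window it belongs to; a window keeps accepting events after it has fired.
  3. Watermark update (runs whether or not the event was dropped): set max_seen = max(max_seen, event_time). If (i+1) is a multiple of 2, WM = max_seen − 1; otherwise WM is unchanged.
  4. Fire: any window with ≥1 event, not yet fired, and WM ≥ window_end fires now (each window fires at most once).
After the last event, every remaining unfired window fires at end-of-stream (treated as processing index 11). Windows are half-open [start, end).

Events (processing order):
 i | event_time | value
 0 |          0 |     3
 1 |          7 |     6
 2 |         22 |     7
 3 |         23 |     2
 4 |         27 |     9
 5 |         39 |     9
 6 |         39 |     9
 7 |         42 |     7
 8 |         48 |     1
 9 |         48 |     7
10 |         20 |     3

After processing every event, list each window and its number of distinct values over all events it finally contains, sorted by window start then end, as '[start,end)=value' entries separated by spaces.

i=0 t=0 v=3: → [0,10); WM=−∞
i=1 t=7 v=6: → [0,10); WM=6
i=2 t=22 v=7: → [16,26); WM=6
i=3 t=23 v=2: → [16,26); WM=22; [0,10) fires=2
i=4 t=27 v=9: → [24,34); WM=22
i=5 t=39 v=9: → [32,42); WM=38; [16,26) fires=2 [24,34) fires=1
i=6 t=39 v=9: → [32,42); WM=38
i=7 t=42 v=7: → [40,50); WM=41
i=8 t=48 v=1: → [48,58),[40,50); WM=41
i=9 t=48 v=7: → [48,58),[40,50); WM=47; [32,42) fires=1
i=10 t=20 v=3: DROP (t<47-1); WM=47

[0,10)=2 [16,26)=2 [24,34)=1 [32,42)=1 [40,50)=2 [48,58)=2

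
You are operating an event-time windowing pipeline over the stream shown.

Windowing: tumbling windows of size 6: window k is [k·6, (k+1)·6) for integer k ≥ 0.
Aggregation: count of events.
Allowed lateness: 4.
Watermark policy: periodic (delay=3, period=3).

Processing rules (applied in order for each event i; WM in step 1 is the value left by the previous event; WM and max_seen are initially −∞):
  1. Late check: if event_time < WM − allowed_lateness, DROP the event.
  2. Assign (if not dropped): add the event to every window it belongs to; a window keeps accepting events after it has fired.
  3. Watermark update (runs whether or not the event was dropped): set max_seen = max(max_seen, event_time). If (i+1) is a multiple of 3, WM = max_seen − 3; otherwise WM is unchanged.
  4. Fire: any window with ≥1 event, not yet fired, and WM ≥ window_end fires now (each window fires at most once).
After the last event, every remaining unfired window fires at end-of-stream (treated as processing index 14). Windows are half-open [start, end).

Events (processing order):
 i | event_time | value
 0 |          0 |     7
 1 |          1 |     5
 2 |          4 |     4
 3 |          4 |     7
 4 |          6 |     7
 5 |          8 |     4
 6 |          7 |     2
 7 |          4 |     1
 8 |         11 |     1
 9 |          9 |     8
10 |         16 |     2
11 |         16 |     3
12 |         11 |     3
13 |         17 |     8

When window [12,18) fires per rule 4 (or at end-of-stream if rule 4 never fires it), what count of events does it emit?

3

i=0 t=0 v=7: → [0,6); WM=−∞
i=1 t=1 v=5: → [0,6); WM=−∞
i=2 t=4 v=4: → [0,6); WM=1
i=3 t=4 v=7: → [0,6); WM=1
i=4 t=6 v=7: → [6,12); WM=1
i=5 t=8 v=4: → [6,12); WM=5
i=6 t=7 v=2: → [6,12); WM=5
i=7 t=4 v=1: → [0,6); WM=5
i=8 t=11 v=1: → [6,12); WM=8; [0,6) fires=5
i=9 t=9 v=8: → [6,12); WM=8
i=10 t=16 v=2: → [12,18); WM=8
i=11 t=16 v=3: → [12,18); WM=13; [6,12) fires=5
i=12 t=11 v=3: → [6,12); WM=13
i=13 t=17 v=8: → [12,18); WM=13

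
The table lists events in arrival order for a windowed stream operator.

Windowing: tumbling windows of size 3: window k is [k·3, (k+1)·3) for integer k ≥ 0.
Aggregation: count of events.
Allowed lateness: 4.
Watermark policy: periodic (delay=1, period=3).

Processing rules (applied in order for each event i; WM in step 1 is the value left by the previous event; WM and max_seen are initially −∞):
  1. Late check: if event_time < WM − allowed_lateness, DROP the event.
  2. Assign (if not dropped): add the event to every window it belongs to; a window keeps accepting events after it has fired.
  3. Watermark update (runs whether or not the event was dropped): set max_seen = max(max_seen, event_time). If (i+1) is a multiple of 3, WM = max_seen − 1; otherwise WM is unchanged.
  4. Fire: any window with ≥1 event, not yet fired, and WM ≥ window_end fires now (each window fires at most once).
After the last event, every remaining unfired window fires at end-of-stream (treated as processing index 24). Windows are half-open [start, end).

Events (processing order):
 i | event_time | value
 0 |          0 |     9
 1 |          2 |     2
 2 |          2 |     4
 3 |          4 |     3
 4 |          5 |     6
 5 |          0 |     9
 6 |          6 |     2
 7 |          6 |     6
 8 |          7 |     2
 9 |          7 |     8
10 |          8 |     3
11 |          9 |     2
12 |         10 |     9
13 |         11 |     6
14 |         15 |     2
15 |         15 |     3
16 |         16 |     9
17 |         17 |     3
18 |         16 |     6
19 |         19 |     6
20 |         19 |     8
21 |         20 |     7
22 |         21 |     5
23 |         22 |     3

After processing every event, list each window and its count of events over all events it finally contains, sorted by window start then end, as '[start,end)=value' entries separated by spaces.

i=0 t=0 v=9: → [0,3); WM=−∞
i=1 t=2 v=2: → [0,3); WM=−∞
i=2 t=2 v=4: → [0,3); WM=1
i=3 t=4 v=3: → [3,6); WM=1
i=4 t=5 v=6: → [3,6); WM=1
i=5 t=0 v=9: → [0,3); WM=4; [0,3) fires=4
i=6 t=6 v=2: → [6,9); WM=4
i=7 t=6 v=6: → [6,9); WM=4
i=8 t=7 v=2: → [6,9); WM=6; [3,6) fires=2
i=9 t=7 v=8: → [6,9); WM=6
i=10 t=8 v=3: → [6,9); WM=6
i=11 t=9 v=2: → [9,12); WM=8
i=12 t=10 v=9: → [9,12); WM=8
i=13 t=11 v=6: → [9,12); WM=8
i=14 t=15 v=2: → [15,18); WM=14; [6,9) fires=5 [9,12) fires=3
i=15 t=15 v=3: → [15,18); WM=14
i=16 t=16 v=9: → [15,18); WM=14
i=17 t=17 v=3: → [15,18); WM=16
i=18 t=16 v=6: → [15,18); WM=16
i=19 t=19 v=6: → [18,21); WM=16
i=20 t=19 v=8: → [18,21); WM=18; [15,18) fires=5
i=21 t=20 v=7: → [18,21); WM=18
i=22 t=21 v=5: → [21,24); WM=18
i=23 t=22 v=3: → [21,24); WM=21; [18,21) fires=3

[0,3)=4 [3,6)=2 [6,9)=5 [9,12)=3 [15,18)=5 [18,21)=3 [21,24)=2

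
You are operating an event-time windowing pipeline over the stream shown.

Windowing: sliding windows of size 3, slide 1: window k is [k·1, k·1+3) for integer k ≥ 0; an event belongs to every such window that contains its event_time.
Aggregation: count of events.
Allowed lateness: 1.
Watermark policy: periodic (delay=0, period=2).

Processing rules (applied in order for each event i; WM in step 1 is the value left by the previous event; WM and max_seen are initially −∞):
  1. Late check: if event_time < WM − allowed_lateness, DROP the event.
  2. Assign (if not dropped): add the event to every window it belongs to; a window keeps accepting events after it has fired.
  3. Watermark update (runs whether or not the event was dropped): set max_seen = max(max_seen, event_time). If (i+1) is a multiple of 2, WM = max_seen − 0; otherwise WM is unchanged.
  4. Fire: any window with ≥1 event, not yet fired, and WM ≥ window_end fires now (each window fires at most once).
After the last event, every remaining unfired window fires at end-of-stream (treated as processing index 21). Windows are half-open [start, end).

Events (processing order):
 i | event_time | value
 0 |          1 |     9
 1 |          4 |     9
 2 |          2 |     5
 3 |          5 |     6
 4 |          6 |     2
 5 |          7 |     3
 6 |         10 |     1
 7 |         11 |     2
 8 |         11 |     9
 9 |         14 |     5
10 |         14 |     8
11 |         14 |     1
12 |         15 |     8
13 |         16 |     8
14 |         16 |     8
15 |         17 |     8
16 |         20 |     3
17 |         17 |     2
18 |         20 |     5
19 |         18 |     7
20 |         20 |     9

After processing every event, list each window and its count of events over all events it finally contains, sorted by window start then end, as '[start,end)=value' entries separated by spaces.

[0,3)=1 [1,4)=1 [2,5)=1 [3,6)=2 [4,7)=3 [5,8)=3 [6,9)=2 [7,10)=1 [8,11)=1 [9,12)=3 [10,13)=3 [11,14)=2 [12,15)=3 [13,16)=4 [14,17)=6 [15,18)=5 [16,19)=4 [17,20)=2 [18,21)=3 [19,22)=3 [20,23)=3

i=0 t=1 v=9: → [1,4),[0,3); WM=−∞
i=1 t=4 v=9: → [4,7),[3,6),[2,5); WM=4; [0,3) fires=1 [1,4) fires=1
i=2 t=2 v=5: DROP (t<4-1); WM=4
i=3 t=5 v=6: → [5,8),[4,7),[3,6); WM=5; [2,5) fires=1
i=4 t=6 v=2: → [6,9),[5,8),[4,7); WM=5
i=5 t=7 v=3: → [7,10),[6,9),[5,8); WM=7; [3,6) fires=2 [4,7) fires=3
i=6 t=10 v=1: → [10,13),[9,12),[8,11); WM=7
i=7 t=11 v=2: → [11,14),[10,13),[9,12); WM=11; [5,8) fires=3 [6,9) fires=2 [7,10) fires=1 [8,11) fires=1
i=8 t=11 v=9: → [11,14),[10,13),[9,12); WM=11
i=9 t=14 v=5: → [14,17),[13,16),[12,15); WM=14; [9,12) fires=3 [10,13) fires=3 [11,14) fires=2
i=10 t=14 v=8: → [14,17),[13,16),[12,15); WM=14
i=11 t=14 v=1: → [14,17),[13,16),[12,15); WM=14
i=12 t=15 v=8: → [15,18),[14,17),[13,16); WM=14
i=13 t=16 v=8: → [16,19),[15,18),[14,17); WM=16; [12,15) fires=3 [13,16) fires=4
i=14 t=16 v=8: → [16,19),[15,18),[14,17); WM=16
i=15 t=17 v=8: → [17,20),[16,19),[15,18); WM=17; [14,17) fires=6
i=16 t=20 v=3: → [20,23),[19,22),[18,21); WM=17
i=17 t=17 v=2: → [17,20),[16,19),[15,18); WM=20; [15,18) fires=5 [16,19) fires=4 [17,20) fires=2
i=18 t=20 v=5: → [20,23),[19,22),[18,21); WM=20
i=19 t=18 v=7: DROP (t<20-1); WM=20
i=20 t=20 v=9: → [20,23),[19,22),[18,21); WM=20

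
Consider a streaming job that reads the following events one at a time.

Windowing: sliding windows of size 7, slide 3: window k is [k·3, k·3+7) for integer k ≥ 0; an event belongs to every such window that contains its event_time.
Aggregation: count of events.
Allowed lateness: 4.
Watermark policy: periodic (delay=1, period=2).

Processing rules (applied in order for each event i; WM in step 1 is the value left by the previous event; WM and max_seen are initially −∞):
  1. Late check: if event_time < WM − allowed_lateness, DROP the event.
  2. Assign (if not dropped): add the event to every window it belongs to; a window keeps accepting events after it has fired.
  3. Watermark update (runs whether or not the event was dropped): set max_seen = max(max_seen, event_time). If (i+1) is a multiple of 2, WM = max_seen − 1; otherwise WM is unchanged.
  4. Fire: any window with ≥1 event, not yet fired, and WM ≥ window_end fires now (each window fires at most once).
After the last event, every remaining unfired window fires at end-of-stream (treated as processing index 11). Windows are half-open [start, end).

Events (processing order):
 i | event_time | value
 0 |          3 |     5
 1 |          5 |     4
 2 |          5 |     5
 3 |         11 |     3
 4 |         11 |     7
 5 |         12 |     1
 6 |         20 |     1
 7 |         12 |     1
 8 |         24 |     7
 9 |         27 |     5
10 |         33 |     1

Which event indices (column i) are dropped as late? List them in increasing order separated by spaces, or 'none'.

i=0 t=3 v=5: → [3,10),[0,7); WM=−∞
i=1 t=5 v=4: → [3,10),[0,7); WM=4
i=2 t=5 v=5: → [3,10),[0,7); WM=4
i=3 t=11 v=3: → [9,16),[6,13); WM=10; [0,7) fires=3 [3,10) fires=3
i=4 t=11 v=7: → [9,16),[6,13); WM=10
i=5 t=12 v=1: → [12,19),[9,16),[6,13); WM=11
i=6 t=20 v=1: → [18,25),[15,22); WM=11
i=7 t=12 v=1: → [12,19),[9,16),[6,13); WM=19; [6,13) fires=4 [9,16) fires=4 [12,19) fires=2
i=8 t=24 v=7: → [24,31),[21,28),[18,25); WM=19
i=9 t=27 v=5: → [27,34),[24,31),[21,28); WM=26; [15,22) fires=1 [18,25) fires=2
i=10 t=33 v=1: → [33,40),[30,37),[27,34); WM=26

none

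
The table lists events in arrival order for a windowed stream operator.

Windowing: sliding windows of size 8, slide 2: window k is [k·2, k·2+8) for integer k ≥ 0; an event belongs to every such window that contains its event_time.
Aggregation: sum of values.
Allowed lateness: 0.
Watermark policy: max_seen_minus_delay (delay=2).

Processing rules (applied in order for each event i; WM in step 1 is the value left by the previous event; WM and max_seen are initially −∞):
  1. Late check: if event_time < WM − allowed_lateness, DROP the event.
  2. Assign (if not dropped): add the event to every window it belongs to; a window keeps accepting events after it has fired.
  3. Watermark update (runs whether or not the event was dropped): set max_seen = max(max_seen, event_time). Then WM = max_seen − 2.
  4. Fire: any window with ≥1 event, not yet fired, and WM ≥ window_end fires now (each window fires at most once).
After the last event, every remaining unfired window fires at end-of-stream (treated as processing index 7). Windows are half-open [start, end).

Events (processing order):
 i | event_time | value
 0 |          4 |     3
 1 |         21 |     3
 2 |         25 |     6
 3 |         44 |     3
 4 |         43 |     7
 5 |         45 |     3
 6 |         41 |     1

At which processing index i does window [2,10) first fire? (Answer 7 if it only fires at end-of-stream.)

i=0 t=4 v=3: → [4,12),[2,10),[0,8); WM=2
i=1 t=21 v=3: → [20,28),[18,26),[16,24),[14,22); WM=19; [0,8) fires=3 [2,10) fires=3 [4,12) fires=3
i=2 t=25 v=6: → [24,32),[22,30),[20,28),[18,26); WM=23; [14,22) fires=3
i=3 t=44 v=3: → [44,52),[42,50),[40,48),[38,46); WM=42; [16,24) fires=3 [18,26) fires=9 [20,28) fires=9 [22,30) fires=6 [24,32) fires=6
i=4 t=43 v=7: → [42,50),[40,48),[38,46),[36,44); WM=42
i=5 t=45 v=3: → [44,52),[42,50),[40,48),[38,46); WM=43
i=6 t=41 v=1: DROP (t<43-0); WM=43

1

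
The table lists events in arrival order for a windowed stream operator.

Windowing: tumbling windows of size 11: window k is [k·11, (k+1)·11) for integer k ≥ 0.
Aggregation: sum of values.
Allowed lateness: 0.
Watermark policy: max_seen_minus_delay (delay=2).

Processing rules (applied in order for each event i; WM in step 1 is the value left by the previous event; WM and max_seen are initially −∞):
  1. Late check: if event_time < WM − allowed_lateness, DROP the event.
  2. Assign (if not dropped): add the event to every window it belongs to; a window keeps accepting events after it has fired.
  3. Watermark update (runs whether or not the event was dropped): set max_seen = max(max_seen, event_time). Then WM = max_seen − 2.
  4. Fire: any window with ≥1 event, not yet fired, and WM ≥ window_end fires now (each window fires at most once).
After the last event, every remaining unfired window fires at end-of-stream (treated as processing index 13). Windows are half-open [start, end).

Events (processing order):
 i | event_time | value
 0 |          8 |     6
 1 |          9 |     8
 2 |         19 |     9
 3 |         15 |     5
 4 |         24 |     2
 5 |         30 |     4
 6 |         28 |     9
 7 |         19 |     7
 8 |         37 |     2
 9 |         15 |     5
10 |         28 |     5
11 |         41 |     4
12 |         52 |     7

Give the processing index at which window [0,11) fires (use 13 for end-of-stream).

2

i=0 t=8 v=6: → [0,11); WM=6
i=1 t=9 v=8: → [0,11); WM=7
i=2 t=19 v=9: → [11,22); WM=17; [0,11) fires=14
i=3 t=15 v=5: DROP (t<17-0); WM=17
i=4 t=24 v=2: → [22,33); WM=22; [11,22) fires=9
i=5 t=30 v=4: → [22,33); WM=28
i=6 t=28 v=9: → [22,33); WM=28
i=7 t=19 v=7: DROP (t<28-0); WM=28
i=8 t=37 v=2: → [33,44); WM=35; [22,33) fires=15
i=9 t=15 v=5: DROP (t<35-0); WM=35
i=10 t=28 v=5: DROP (t<35-0); WM=35
i=11 t=41 v=4: → [33,44); WM=39
i=12 t=52 v=7: → [44,55); WM=50; [33,44) fires=6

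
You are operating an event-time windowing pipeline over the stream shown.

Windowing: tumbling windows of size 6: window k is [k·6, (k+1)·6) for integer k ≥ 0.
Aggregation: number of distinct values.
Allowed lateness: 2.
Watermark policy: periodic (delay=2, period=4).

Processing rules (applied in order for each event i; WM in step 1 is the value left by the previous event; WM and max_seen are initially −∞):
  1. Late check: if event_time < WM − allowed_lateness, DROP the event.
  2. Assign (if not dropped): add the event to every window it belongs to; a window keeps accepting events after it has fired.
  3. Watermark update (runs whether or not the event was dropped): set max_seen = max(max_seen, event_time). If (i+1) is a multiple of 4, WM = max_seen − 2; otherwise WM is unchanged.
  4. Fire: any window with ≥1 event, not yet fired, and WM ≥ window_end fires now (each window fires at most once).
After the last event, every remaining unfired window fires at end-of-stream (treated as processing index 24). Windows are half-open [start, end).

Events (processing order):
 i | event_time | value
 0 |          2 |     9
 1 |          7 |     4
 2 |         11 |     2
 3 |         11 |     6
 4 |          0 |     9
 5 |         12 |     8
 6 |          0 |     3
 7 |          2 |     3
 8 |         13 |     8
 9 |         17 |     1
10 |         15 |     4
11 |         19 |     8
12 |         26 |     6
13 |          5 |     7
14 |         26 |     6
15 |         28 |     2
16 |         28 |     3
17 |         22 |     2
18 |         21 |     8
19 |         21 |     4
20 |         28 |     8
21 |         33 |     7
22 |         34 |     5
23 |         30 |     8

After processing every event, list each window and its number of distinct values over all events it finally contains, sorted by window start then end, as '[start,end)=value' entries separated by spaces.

[0,6)=1 [6,12)=3 [12,18)=3 [18,24)=1 [24,30)=4 [30,36)=3

i=0 t=2 v=9: → [0,6); WM=−∞
i=1 t=7 v=4: → [6,12); WM=−∞
i=2 t=11 v=2: → [6,12); WM=−∞
i=3 t=11 v=6: → [6,12); WM=9; [0,6) fires=1
i=4 t=0 v=9: DROP (t<9-2); WM=9
i=5 t=12 v=8: → [12,18); WM=9
i=6 t=0 v=3: DROP (t<9-2); WM=9
i=7 t=2 v=3: DROP (t<9-2); WM=10
i=8 t=13 v=8: → [12,18); WM=10
i=9 t=17 v=1: → [12,18); WM=10
i=10 t=15 v=4: → [12,18); WM=10
i=11 t=19 v=8: → [18,24); WM=17; [6,12) fires=3
i=12 t=26 v=6: → [24,30); WM=17
i=13 t=5 v=7: DROP (t<17-2); WM=17
i=14 t=26 v=6: → [24,30); WM=17
i=15 t=28 v=2: → [24,30); WM=26; [12,18) fires=3 [18,24) fires=1
i=16 t=28 v=3: → [24,30); WM=26
i=17 t=22 v=2: DROP (t<26-2); WM=26
i=18 t=21 v=8: DROP (t<26-2); WM=26
i=19 t=21 v=4: DROP (t<26-2); WM=26
i=20 t=28 v=8: → [24,30); WM=26
i=21 t=33 v=7: → [30,36); WM=26
i=22 t=34 v=5: → [30,36); WM=26
i=23 t=30 v=8: → [30,36); WM=32; [24,30) fires=4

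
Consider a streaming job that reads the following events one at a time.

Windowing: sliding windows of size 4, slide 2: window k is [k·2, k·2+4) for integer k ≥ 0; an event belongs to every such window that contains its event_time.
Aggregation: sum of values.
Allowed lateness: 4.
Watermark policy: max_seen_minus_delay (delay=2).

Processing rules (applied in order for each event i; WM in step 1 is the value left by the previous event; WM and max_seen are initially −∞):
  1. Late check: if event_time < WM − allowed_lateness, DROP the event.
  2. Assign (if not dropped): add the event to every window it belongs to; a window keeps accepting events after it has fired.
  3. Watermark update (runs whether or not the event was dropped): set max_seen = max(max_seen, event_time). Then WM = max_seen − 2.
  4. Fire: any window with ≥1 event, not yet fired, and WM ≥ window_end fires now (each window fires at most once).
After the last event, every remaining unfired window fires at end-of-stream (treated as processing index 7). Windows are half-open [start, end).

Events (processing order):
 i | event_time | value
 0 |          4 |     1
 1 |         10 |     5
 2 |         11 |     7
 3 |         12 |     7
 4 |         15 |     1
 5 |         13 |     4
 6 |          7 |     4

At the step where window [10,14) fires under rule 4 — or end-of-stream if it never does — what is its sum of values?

23

i=0 t=4 v=1: → [4,8),[2,6); WM=2
i=1 t=10 v=5: → [10,14),[8,12); WM=8; [2,6) fires=1 [4,8) fires=1
i=2 t=11 v=7: → [10,14),[8,12); WM=9
i=3 t=12 v=7: → [12,16),[10,14); WM=10
i=4 t=15 v=1: → [14,18),[12,16); WM=13; [8,12) fires=12
i=5 t=13 v=4: → [12,16),[10,14); WM=13
i=6 t=7 v=4: DROP (t<13-4); WM=13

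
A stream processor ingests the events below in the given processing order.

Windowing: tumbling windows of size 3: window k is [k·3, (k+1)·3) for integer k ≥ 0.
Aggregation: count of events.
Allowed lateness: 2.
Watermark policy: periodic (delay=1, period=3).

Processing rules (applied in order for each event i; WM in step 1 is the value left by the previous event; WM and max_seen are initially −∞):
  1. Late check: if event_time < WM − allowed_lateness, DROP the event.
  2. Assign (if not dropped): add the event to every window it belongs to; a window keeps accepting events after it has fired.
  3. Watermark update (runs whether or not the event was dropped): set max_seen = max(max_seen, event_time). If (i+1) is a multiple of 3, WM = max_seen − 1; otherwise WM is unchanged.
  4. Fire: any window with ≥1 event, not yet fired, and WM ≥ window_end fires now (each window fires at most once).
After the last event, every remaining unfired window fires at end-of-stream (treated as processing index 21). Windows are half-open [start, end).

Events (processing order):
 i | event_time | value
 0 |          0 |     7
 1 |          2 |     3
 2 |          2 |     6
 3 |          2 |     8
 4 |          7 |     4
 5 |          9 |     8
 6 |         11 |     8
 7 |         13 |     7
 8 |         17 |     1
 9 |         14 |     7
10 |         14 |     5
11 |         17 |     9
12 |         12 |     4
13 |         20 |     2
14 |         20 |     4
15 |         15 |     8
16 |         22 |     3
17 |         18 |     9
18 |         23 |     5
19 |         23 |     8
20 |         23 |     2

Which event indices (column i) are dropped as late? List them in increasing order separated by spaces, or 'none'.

12 15

i=0 t=0 v=7: → [0,3); WM=−∞
i=1 t=2 v=3: → [0,3); WM=−∞
i=2 t=2 v=6: → [0,3); WM=1
i=3 t=2 v=8: → [0,3); WM=1
i=4 t=7 v=4: → [6,9); WM=1
i=5 t=9 v=8: → [9,12); WM=8; [0,3) fires=4
i=6 t=11 v=8: → [9,12); WM=8
i=7 t=13 v=7: → [12,15); WM=8
i=8 t=17 v=1: → [15,18); WM=16; [6,9) fires=1 [9,12) fires=2 [12,15) fires=1
i=9 t=14 v=7: → [12,15); WM=16
i=10 t=14 v=5: → [12,15); WM=16
i=11 t=17 v=9: → [15,18); WM=16
i=12 t=12 v=4: DROP (t<16-2); WM=16
i=13 t=20 v=2: → [18,21); WM=16
i=14 t=20 v=4: → [18,21); WM=19; [15,18) fires=2
i=15 t=15 v=8: DROP (t<19-2); WM=19
i=16 t=22 v=3: → [21,24); WM=19
i=17 t=18 v=9: → [18,21); WM=21; [18,21) fires=3
i=18 t=23 v=5: → [21,24); WM=21
i=19 t=23 v=8: → [21,24); WM=21
i=20 t=23 v=2: → [21,24); WM=22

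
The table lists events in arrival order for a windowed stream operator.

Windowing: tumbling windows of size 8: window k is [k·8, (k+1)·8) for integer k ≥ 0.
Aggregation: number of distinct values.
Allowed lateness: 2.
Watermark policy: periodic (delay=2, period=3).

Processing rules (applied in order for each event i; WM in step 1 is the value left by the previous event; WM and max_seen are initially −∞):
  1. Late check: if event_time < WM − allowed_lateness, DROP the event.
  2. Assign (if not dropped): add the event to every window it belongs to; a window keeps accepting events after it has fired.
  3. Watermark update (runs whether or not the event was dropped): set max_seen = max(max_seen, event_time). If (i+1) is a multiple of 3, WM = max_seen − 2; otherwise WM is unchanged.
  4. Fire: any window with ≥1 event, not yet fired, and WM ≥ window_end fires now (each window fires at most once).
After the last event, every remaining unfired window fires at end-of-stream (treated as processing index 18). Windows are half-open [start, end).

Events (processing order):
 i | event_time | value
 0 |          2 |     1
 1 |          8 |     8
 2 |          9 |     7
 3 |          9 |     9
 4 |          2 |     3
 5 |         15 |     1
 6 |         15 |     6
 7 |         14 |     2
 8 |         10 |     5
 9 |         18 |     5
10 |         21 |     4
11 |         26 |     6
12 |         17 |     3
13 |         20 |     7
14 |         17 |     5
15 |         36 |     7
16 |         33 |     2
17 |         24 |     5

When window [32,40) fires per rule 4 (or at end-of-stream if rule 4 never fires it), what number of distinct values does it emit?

2

i=0 t=2 v=1: → [0,8); WM=−∞
i=1 t=8 v=8: → [8,16); WM=−∞
i=2 t=9 v=7: → [8,16); WM=7
i=3 t=9 v=9: → [8,16); WM=7
i=4 t=2 v=3: DROP (t<7-2); WM=7
i=5 t=15 v=1: → [8,16); WM=13; [0,8) fires=1
i=6 t=15 v=6: → [8,16); WM=13
i=7 t=14 v=2: → [8,16); WM=13
i=8 t=10 v=5: DROP (t<13-2); WM=13
i=9 t=18 v=5: → [16,24); WM=13
i=10 t=21 v=4: → [16,24); WM=13
i=11 t=26 v=6: → [24,32); WM=24; [8,16) fires=6 [16,24) fires=2
i=12 t=17 v=3: DROP (t<24-2); WM=24
i=13 t=20 v=7: DROP (t<24-2); WM=24
i=14 t=17 v=5: DROP (t<24-2); WM=24
i=15 t=36 v=7: → [32,40); WM=24
i=16 t=33 v=2: → [32,40); WM=24
i=17 t=24 v=5: → [24,32); WM=34; [24,32) fires=2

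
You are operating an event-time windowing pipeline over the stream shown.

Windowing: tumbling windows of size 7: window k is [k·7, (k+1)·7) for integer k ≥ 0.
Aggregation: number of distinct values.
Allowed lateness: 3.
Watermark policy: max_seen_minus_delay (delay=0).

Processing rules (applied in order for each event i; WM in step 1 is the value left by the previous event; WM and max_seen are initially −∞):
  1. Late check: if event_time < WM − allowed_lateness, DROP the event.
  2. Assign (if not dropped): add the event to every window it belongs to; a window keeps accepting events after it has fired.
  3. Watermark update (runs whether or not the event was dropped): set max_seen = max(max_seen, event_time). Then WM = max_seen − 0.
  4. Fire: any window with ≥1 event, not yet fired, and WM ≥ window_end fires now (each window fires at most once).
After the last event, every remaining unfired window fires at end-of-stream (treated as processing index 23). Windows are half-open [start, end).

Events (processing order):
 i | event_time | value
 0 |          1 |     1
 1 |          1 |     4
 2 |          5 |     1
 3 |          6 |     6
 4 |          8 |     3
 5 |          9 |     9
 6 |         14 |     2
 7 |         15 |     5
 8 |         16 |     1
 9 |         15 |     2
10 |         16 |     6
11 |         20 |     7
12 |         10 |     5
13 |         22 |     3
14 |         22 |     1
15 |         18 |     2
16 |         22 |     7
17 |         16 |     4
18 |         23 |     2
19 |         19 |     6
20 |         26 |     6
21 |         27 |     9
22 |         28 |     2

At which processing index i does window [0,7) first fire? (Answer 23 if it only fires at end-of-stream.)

i=0 t=1 v=1: → [0,7); WM=1
i=1 t=1 v=4: → [0,7); WM=1
i=2 t=5 v=1: → [0,7); WM=5
i=3 t=6 v=6: → [0,7); WM=6
i=4 t=8 v=3: → [7,14); WM=8; [0,7) fires=3
i=5 t=9 v=9: → [7,14); WM=9
i=6 t=14 v=2: → [14,21); WM=14; [7,14) fires=2
i=7 t=15 v=5: → [14,21); WM=15
i=8 t=16 v=1: → [14,21); WM=16
i=9 t=15 v=2: → [14,21); WM=16
i=10 t=16 v=6: → [14,21); WM=16
i=11 t=20 v=7: → [14,21); WM=20
i=12 t=10 v=5: DROP (t<20-3); WM=20
i=13 t=22 v=3: → [21,28); WM=22; [14,21) fires=5
i=14 t=22 v=1: → [21,28); WM=22
i=15 t=18 v=2: DROP (t<22-3); WM=22
i=16 t=22 v=7: → [21,28); WM=22
i=17 t=16 v=4: DROP (t<22-3); WM=22
i=18 t=23 v=2: → [21,28); WM=23
i=19 t=19 v=6: DROP (t<23-3); WM=23
i=20 t=26 v=6: → [21,28); WM=26
i=21 t=27 v=9: → [21,28); WM=27
i=22 t=28 v=2: → [28,35); WM=28; [21,28) fires=6

4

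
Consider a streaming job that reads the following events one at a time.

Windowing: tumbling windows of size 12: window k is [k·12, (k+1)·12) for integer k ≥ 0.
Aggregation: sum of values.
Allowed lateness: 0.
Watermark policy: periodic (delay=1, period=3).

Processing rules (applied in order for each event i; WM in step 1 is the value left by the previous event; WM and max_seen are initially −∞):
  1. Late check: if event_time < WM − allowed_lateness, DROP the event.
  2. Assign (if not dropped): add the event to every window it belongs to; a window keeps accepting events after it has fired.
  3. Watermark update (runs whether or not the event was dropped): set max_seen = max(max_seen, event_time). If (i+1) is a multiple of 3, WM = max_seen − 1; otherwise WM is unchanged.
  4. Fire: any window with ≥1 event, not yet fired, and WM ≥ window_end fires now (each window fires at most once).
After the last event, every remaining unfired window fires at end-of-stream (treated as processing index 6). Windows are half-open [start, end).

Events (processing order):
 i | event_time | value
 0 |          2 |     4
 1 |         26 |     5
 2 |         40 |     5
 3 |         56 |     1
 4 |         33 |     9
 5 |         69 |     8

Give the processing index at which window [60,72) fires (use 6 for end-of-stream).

i=0 t=2 v=4: → [0,12); WM=−∞
i=1 t=26 v=5: → [24,36); WM=−∞
i=2 t=40 v=5: → [36,48); WM=39; [0,12) fires=4 [24,36) fires=5
i=3 t=56 v=1: → [48,60); WM=39
i=4 t=33 v=9: DROP (t<39-0); WM=39
i=5 t=69 v=8: → [60,72); WM=68; [36,48) fires=5 [48,60) fires=1

6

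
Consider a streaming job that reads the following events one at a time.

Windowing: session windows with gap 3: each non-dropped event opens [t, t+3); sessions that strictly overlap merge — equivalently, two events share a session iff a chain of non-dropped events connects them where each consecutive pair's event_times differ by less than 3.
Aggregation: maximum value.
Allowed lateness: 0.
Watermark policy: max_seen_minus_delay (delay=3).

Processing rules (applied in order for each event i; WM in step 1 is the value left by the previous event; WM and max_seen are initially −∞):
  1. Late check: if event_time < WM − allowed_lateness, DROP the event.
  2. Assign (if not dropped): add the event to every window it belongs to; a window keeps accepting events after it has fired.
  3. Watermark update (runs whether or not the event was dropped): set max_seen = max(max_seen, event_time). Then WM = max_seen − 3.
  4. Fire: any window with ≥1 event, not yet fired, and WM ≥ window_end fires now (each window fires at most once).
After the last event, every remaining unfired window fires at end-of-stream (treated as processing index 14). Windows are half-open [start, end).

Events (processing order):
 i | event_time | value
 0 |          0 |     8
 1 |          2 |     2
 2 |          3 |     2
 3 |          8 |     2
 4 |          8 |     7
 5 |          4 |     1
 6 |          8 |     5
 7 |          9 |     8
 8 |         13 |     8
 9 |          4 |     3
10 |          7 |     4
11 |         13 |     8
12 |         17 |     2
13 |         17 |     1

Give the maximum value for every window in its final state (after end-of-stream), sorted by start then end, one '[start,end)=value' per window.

[0,6)=8 [8,12)=8 [13,16)=8 [17,20)=2

i=0 t=0 v=8: → [0,3); WM=-3
i=1 t=2 v=2: → [0,5); WM=-1
i=2 t=3 v=2: → [0,6); WM=0
i=3 t=8 v=2: → [8,11); WM=5
i=4 t=8 v=7: → [8,11); WM=5
i=5 t=4 v=1: DROP (t<5-0); WM=5
i=6 t=8 v=5: → [8,11); WM=5
i=7 t=9 v=8: → [8,12); WM=6
i=8 t=13 v=8: → [13,16); WM=10
i=9 t=4 v=3: DROP (t<10-0); WM=10
i=10 t=7 v=4: DROP (t<10-0); WM=10
i=11 t=13 v=8: → [13,16); WM=10
i=12 t=17 v=2: → [17,20); WM=14
i=13 t=17 v=1: → [17,20); WM=14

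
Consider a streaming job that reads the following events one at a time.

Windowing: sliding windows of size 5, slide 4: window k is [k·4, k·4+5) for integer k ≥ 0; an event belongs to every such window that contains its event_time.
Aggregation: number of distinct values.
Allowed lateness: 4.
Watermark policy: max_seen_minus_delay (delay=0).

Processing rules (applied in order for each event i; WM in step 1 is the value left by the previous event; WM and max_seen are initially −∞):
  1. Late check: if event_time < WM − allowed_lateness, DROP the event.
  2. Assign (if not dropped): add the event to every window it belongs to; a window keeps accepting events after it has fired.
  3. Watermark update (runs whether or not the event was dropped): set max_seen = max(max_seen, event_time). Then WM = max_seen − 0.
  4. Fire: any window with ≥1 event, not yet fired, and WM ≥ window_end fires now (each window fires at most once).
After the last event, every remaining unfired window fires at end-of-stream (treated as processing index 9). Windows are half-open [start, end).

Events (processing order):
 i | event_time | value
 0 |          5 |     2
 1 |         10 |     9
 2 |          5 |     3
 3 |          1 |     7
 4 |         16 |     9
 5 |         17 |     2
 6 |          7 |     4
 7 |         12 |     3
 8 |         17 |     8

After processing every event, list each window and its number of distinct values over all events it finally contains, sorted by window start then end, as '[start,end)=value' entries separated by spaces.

i=0 t=5 v=2: → [4,9); WM=5
i=1 t=10 v=9: → [8,13); WM=10; [4,9) fires=1
i=2 t=5 v=3: DROP (t<10-4); WM=10
i=3 t=1 v=7: DROP (t<10-4); WM=10
i=4 t=16 v=9: → [16,21),[12,17); WM=16; [8,13) fires=1
i=5 t=17 v=2: → [16,21); WM=17; [12,17) fires=1
i=6 t=7 v=4: DROP (t<17-4); WM=17
i=7 t=12 v=3: DROP (t<17-4); WM=17
i=8 t=17 v=8: → [16,21); WM=17

[4,9)=1 [8,13)=1 [12,17)=1 [16,21)=3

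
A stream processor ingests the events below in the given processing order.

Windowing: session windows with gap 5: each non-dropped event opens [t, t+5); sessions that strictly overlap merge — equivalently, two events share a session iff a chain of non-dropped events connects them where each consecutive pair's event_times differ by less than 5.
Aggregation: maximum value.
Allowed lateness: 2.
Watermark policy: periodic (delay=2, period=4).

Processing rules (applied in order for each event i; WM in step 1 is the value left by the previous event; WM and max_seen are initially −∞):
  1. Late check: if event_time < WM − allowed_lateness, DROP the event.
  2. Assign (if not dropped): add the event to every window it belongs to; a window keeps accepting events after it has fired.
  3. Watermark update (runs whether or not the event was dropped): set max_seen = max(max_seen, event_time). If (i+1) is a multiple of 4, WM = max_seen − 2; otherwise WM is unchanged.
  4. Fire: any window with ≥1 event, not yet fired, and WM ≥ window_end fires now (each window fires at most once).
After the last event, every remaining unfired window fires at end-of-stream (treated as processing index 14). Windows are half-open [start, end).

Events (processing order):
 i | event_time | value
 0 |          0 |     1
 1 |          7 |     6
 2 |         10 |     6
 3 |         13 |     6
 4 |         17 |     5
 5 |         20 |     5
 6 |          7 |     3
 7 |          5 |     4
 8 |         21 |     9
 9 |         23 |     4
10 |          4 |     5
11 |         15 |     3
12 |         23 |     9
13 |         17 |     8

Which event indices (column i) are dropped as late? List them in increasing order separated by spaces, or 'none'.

i=0 t=0 v=1: → [0,5); WM=−∞
i=1 t=7 v=6: → [7,12); WM=−∞
i=2 t=10 v=6: → [7,15); WM=−∞
i=3 t=13 v=6: → [7,18); WM=11
i=4 t=17 v=5: → [7,22); WM=11
i=5 t=20 v=5: → [7,25); WM=11
i=6 t=7 v=3: DROP (t<11-2); WM=11
i=7 t=5 v=4: DROP (t<11-2); WM=18
i=8 t=21 v=9: → [7,26); WM=18
i=9 t=23 v=4: → [7,28); WM=18
i=10 t=4 v=5: DROP (t<18-2); WM=18
i=11 t=15 v=3: DROP (t<18-2); WM=21
i=12 t=23 v=9: → [7,28); WM=21
i=13 t=17 v=8: DROP (t<21-2); WM=21

6 7 10 11 13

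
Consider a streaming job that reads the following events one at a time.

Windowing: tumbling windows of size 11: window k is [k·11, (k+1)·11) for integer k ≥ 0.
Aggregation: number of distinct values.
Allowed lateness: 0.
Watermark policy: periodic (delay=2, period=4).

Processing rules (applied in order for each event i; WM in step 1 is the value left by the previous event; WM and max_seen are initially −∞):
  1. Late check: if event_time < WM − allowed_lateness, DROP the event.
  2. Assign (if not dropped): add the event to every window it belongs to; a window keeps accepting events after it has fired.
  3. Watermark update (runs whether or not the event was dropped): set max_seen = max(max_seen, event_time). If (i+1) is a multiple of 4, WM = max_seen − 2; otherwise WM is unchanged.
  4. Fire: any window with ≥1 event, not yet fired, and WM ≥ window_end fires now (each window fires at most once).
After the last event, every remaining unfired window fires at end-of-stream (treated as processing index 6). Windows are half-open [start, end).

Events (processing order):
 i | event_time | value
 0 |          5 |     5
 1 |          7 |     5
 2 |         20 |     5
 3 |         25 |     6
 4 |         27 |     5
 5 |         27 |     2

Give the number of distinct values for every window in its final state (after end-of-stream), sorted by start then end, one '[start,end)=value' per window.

i=0 t=5 v=5: → [0,11); WM=−∞
i=1 t=7 v=5: → [0,11); WM=−∞
i=2 t=20 v=5: → [11,22); WM=−∞
i=3 t=25 v=6: → [22,33); WM=23; [0,11) fires=1 [11,22) fires=1
i=4 t=27 v=5: → [22,33); WM=23
i=5 t=27 v=2: → [22,33); WM=23

[0,11)=1 [11,22)=1 [22,33)=3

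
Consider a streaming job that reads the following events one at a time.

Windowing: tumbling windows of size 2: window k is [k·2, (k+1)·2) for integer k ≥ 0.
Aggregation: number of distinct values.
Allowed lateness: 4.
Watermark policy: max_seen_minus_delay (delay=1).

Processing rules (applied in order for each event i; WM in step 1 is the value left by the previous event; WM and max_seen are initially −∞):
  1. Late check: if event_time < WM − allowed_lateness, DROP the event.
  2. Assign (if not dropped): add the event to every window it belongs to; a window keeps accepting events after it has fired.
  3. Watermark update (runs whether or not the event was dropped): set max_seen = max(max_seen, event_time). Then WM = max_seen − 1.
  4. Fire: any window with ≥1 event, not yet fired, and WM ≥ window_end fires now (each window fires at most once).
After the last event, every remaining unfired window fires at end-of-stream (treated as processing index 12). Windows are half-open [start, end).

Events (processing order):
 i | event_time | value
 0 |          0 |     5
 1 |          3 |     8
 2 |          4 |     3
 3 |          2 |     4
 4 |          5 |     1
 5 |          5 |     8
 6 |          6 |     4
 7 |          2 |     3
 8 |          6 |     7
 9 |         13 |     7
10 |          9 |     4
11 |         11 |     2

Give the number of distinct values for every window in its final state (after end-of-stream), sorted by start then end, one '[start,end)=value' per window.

i=0 t=0 v=5: → [0,2); WM=-1
i=1 t=3 v=8: → [2,4); WM=2; [0,2) fires=1
i=2 t=4 v=3: → [4,6); WM=3
i=3 t=2 v=4: → [2,4); WM=3
i=4 t=5 v=1: → [4,6); WM=4; [2,4) fires=2
i=5 t=5 v=8: → [4,6); WM=4
i=6 t=6 v=4: → [6,8); WM=5
i=7 t=2 v=3: → [2,4); WM=5
i=8 t=6 v=7: → [6,8); WM=5
i=9 t=13 v=7: → [12,14); WM=12; [4,6) fires=3 [6,8) fires=2
i=10 t=9 v=4: → [8,10); WM=12; [8,10) fires=1
i=11 t=11 v=2: → [10,12); WM=12; [10,12) fires=1

[0,2)=1 [2,4)=3 [4,6)=3 [6,8)=2 [8,10)=1 [10,12)=1 [12,14)=1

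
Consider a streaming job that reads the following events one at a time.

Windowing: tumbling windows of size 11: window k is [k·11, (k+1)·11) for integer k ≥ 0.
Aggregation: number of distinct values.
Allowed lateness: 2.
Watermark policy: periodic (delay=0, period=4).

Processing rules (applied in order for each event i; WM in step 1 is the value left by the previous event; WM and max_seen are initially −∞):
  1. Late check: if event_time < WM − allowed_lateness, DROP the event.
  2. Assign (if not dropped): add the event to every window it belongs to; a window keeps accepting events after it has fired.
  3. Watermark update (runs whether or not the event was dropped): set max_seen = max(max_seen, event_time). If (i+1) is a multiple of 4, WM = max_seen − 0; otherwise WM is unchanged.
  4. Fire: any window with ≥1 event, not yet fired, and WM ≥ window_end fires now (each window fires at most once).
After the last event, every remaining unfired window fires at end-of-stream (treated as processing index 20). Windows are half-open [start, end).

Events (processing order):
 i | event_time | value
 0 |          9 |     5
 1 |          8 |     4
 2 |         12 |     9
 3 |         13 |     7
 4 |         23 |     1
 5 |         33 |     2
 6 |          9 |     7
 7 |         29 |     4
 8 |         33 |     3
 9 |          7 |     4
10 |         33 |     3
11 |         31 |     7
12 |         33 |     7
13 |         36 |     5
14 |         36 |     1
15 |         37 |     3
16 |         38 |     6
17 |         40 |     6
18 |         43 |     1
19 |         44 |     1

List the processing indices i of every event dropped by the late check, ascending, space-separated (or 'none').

i=0 t=9 v=5: → [0,11); WM=−∞
i=1 t=8 v=4: → [0,11); WM=−∞
i=2 t=12 v=9: → [11,22); WM=−∞
i=3 t=13 v=7: → [11,22); WM=13; [0,11) fires=2
i=4 t=23 v=1: → [22,33); WM=13
i=5 t=33 v=2: → [33,44); WM=13
i=6 t=9 v=7: DROP (t<13-2); WM=13
i=7 t=29 v=4: → [22,33); WM=33; [11,22) fires=2 [22,33) fires=2
i=8 t=33 v=3: → [33,44); WM=33
i=9 t=7 v=4: DROP (t<33-2); WM=33
i=10 t=33 v=3: → [33,44); WM=33
i=11 t=31 v=7: → [22,33); WM=33
i=12 t=33 v=7: → [33,44); WM=33
i=13 t=36 v=5: → [33,44); WM=33
i=14 t=36 v=1: → [33,44); WM=33
i=15 t=37 v=3: → [33,44); WM=37
i=16 t=38 v=6: → [33,44); WM=37
i=17 t=40 v=6: → [33,44); WM=37
i=18 t=43 v=1: → [33,44); WM=37
i=19 t=44 v=1: → [44,55); WM=44; [33,44) fires=6

6 9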